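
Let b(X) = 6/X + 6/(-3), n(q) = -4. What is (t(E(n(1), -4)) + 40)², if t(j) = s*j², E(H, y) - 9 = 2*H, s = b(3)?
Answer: 1600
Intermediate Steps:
b(X) = -2 + 6/X (b(X) = 6/X + 6*(-⅓) = 6/X - 2 = -2 + 6/X)
s = 0 (s = -2 + 6/3 = -2 + 6*(⅓) = -2 + 2 = 0)
E(H, y) = 9 + 2*H
t(j) = 0 (t(j) = 0*j² = 0)
(t(E(n(1), -4)) + 40)² = (0 + 40)² = 40² = 1600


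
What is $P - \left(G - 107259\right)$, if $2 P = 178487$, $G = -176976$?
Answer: $\frac{746957}{2} \approx 3.7348 \cdot 10^{5}$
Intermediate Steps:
$P = \frac{178487}{2}$ ($P = \frac{1}{2} \cdot 178487 = \frac{178487}{2} \approx 89244.0$)
$P - \left(G - 107259\right) = \frac{178487}{2} - \left(-176976 - 107259\right) = \frac{178487}{2} - -284235 = \frac{178487}{2} + 284235 = \frac{746957}{2}$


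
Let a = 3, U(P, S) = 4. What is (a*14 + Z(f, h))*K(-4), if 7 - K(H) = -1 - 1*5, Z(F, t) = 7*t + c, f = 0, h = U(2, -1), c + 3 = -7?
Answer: 780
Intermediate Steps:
c = -10 (c = -3 - 7 = -10)
h = 4
Z(F, t) = -10 + 7*t (Z(F, t) = 7*t - 10 = -10 + 7*t)
K(H) = 13 (K(H) = 7 - (-1 - 1*5) = 7 - (-1 - 5) = 7 - 1*(-6) = 7 + 6 = 13)
(a*14 + Z(f, h))*K(-4) = (3*14 + (-10 + 7*4))*13 = (42 + (-10 + 28))*13 = (42 + 18)*13 = 60*13 = 780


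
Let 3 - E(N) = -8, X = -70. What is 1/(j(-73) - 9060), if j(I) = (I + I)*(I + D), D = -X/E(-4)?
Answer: 11/7358 ≈ 0.0014950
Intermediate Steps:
E(N) = 11 (E(N) = 3 - 1*(-8) = 3 + 8 = 11)
D = 70/11 (D = -(-70)/11 = -1*(-70/11) = 70/11 ≈ 6.3636)
j(I) = 2*I*(70/11 + I) (j(I) = (I + I)*(I + 70/11) = (2*I)*(70/11 + I) = 2*I*(70/11 + I))
1/(j(-73) - 9060) = 1/((2/11)*(-73)*(70 + 11*(-73)) - 9060) = 1/((2/11)*(-73)*(70 - 803) - 9060) = 1/((2/11)*(-73)*(-733) - 9060) = 1/(107018/11 - 9060) = 1/(7358/11) = 11/7358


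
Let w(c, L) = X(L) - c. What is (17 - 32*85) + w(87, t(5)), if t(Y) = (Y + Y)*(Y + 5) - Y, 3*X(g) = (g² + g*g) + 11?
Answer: 9691/3 ≈ 3230.3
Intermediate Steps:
X(g) = 11/3 + 2*g²/3 (X(g) = ((g² + g*g) + 11)/3 = ((g² + g²) + 11)/3 = (2*g² + 11)/3 = (11 + 2*g²)/3 = 11/3 + 2*g²/3)
t(Y) = -Y + 2*Y*(5 + Y) (t(Y) = (2*Y)*(5 + Y) - Y = 2*Y*(5 + Y) - Y = -Y + 2*Y*(5 + Y))
w(c, L) = 11/3 - c + 2*L²/3 (w(c, L) = (11/3 + 2*L²/3) - c = 11/3 - c + 2*L²/3)
(17 - 32*85) + w(87, t(5)) = (17 - 32*85) + (11/3 - 1*87 + 2*(5*(9 + 2*5))²/3) = (17 - 2720) + (11/3 - 87 + 2*(5*(9 + 10))²/3) = -2703 + (11/3 - 87 + 2*(5*19)²/3) = -2703 + (11/3 - 87 + (⅔)*95²) = -2703 + (11/3 - 87 + (⅔)*9025) = -2703 + (11/3 - 87 + 18050/3) = -2703 + 17800/3 = 9691/3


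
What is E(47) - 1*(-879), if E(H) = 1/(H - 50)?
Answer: 2636/3 ≈ 878.67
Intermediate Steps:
E(H) = 1/(-50 + H)
E(47) - 1*(-879) = 1/(-50 + 47) - 1*(-879) = 1/(-3) + 879 = -⅓ + 879 = 2636/3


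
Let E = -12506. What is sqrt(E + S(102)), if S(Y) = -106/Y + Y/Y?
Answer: 4*I*sqrt(2033013)/51 ≈ 111.83*I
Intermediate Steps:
S(Y) = 1 - 106/Y (S(Y) = -106/Y + 1 = 1 - 106/Y)
sqrt(E + S(102)) = sqrt(-12506 + (-106 + 102)/102) = sqrt(-12506 + (1/102)*(-4)) = sqrt(-12506 - 2/51) = sqrt(-637808/51) = 4*I*sqrt(2033013)/51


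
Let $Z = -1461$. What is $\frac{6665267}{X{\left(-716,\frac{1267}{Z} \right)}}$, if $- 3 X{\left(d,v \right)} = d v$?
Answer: $- \frac{4173409323}{129596} \approx -32203.0$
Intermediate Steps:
$X{\left(d,v \right)} = - \frac{d v}{3}$
$\frac{6665267}{X{\left(-716,\frac{1267}{Z} \right)}} = \frac{6665267}{\left(- \frac{1}{3}\right) \left(-716\right) \frac{1267}{-1461}} = \frac{6665267}{\left(- \frac{1}{3}\right) \left(-716\right) 1267 \left(- \frac{1}{1461}\right)} = \frac{6665267}{\left(- \frac{1}{3}\right) \left(-716\right) \left(- \frac{1267}{1461}\right)} = \frac{6665267}{- \frac{907172}{4383}} = 6665267 \left(- \frac{4383}{907172}\right) = - \frac{4173409323}{129596}$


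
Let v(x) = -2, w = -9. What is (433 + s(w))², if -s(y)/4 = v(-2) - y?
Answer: 164025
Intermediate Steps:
s(y) = 8 + 4*y (s(y) = -4*(-2 - y) = 8 + 4*y)
(433 + s(w))² = (433 + (8 + 4*(-9)))² = (433 + (8 - 36))² = (433 - 28)² = 405² = 164025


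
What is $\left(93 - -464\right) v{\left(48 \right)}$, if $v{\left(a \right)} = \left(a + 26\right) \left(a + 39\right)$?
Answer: $3585966$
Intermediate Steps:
$v{\left(a \right)} = \left(26 + a\right) \left(39 + a\right)$
$\left(93 - -464\right) v{\left(48 \right)} = \left(93 - -464\right) \left(1014 + 48^{2} + 65 \cdot 48\right) = \left(93 + 464\right) \left(1014 + 2304 + 3120\right) = 557 \cdot 6438 = 3585966$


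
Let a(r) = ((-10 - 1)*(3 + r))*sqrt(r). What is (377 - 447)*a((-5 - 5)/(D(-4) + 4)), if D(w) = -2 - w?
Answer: 3080*I*sqrt(15)/9 ≈ 1325.4*I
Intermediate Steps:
a(r) = sqrt(r)*(-33 - 11*r) (a(r) = (-11*(3 + r))*sqrt(r) = (-33 - 11*r)*sqrt(r) = sqrt(r)*(-33 - 11*r))
(377 - 447)*a((-5 - 5)/(D(-4) + 4)) = (377 - 447)*(11*sqrt((-5 - 5)/((-2 - 1*(-4)) + 4))*(-3 - (-5 - 5)/((-2 - 1*(-4)) + 4))) = -770*sqrt(-10/((-2 + 4) + 4))*(-3 - (-10)/((-2 + 4) + 4)) = -770*sqrt(-10/(2 + 4))*(-3 - (-10)/(2 + 4)) = -770*sqrt(-10/6)*(-3 - (-10)/6) = -770*sqrt(-10*1/6)*(-3 - (-10)/6) = -770*sqrt(-5/3)*(-3 - 1*(-5/3)) = -770*I*sqrt(15)/3*(-3 + 5/3) = -770*I*sqrt(15)/3*(-4)/3 = -(-3080)*I*sqrt(15)/9 = 3080*I*sqrt(15)/9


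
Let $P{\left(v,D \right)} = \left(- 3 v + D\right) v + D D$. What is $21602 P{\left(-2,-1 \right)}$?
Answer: $-194418$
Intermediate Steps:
$P{\left(v,D \right)} = D^{2} + v \left(D - 3 v\right)$ ($P{\left(v,D \right)} = \left(D - 3 v\right) v + D^{2} = v \left(D - 3 v\right) + D^{2} = D^{2} + v \left(D - 3 v\right)$)
$21602 P{\left(-2,-1 \right)} = 21602 \left(\left(-1\right)^{2} - 3 \left(-2\right)^{2} - -2\right) = 21602 \left(1 - 12 + 2\right) = 21602 \left(-9\right) = -194418$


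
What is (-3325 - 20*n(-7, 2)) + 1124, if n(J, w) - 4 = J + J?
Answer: -2001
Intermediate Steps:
n(J, w) = 4 + 2*J (n(J, w) = 4 + (J + J) = 4 + 2*J)
(-3325 - 20*n(-7, 2)) + 1124 = (-3325 - 20*(4 + 2*(-7))) + 1124 = (-3325 - 20*(4 - 14)) + 1124 = (-3325 - 20*(-10)) + 1124 = (-3325 + 200) + 1124 = -3125 + 1124 = -2001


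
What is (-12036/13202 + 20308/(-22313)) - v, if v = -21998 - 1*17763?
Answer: 5856054328251/147288113 ≈ 39759.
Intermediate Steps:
v = -39761 (v = -21998 - 17763 = -39761)
(-12036/13202 + 20308/(-22313)) - v = (-12036/13202 + 20308/(-22313)) - 1*(-39761) = (-12036*1/13202 + 20308*(-1/22313)) + 39761 = (-6018/6601 - 20308/22313) + 39761 = -268332742/147288113 + 39761 = 5856054328251/147288113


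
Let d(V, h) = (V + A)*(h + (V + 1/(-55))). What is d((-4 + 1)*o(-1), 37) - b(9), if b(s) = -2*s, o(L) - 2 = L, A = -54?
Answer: -105543/55 ≈ -1919.0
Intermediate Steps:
o(L) = 2 + L
d(V, h) = (-54 + V)*(-1/55 + V + h) (d(V, h) = (V - 54)*(h + (V + 1/(-55))) = (-54 + V)*(h + (V - 1/55)) = (-54 + V)*(h + (-1/55 + V)) = (-54 + V)*(-1/55 + V + h))
d((-4 + 1)*o(-1), 37) - b(9) = (54/55 + ((-4 + 1)*(2 - 1))**2 - 54*37 - 2971*(-4 + 1)*(2 - 1)/55 + ((-4 + 1)*(2 - 1))*37) - (-2)*9 = (54/55 + (-3*1)**2 - 1998 - (-8913)/55 - 3*1*37) - 1*(-18) = (54/55 + (-3)**2 - 1998 - 2971/55*(-3) - 3*37) + 18 = (54/55 + 9 - 1998 + 8913/55 - 111) + 18 = -106533/55 + 18 = -105543/55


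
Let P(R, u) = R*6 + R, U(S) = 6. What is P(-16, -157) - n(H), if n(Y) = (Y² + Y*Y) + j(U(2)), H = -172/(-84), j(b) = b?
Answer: -55736/441 ≈ -126.39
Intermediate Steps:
P(R, u) = 7*R (P(R, u) = 6*R + R = 7*R)
H = 43/21 (H = -172*(-1/84) = 43/21 ≈ 2.0476)
n(Y) = 6 + 2*Y² (n(Y) = (Y² + Y*Y) + 6 = (Y² + Y²) + 6 = 2*Y² + 6 = 6 + 2*Y²)
P(-16, -157) - n(H) = 7*(-16) - (6 + 2*(43/21)²) = -112 - (6 + 2*(1849/441)) = -112 - (6 + 3698/441) = -112 - 1*6344/441 = -112 - 6344/441 = -55736/441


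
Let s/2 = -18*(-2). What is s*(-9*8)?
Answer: -5184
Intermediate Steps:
s = 72 (s = 2*(-18*(-2)) = 2*36 = 72)
s*(-9*8) = 72*(-9*8) = 72*(-72) = -5184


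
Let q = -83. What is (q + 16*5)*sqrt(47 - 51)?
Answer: -6*I ≈ -6.0*I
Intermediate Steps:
(q + 16*5)*sqrt(47 - 51) = (-83 + 16*5)*sqrt(47 - 51) = (-83 + 80)*sqrt(-4) = -6*I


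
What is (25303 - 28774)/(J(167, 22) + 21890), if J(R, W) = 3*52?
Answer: -3471/22046 ≈ -0.15744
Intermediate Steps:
J(R, W) = 156
(25303 - 28774)/(J(167, 22) + 21890) = (25303 - 28774)/(156 + 21890) = -3471/22046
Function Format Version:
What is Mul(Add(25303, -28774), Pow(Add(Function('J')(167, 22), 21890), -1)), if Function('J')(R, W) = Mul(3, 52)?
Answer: Rational(-3471, 22046) ≈ -0.15744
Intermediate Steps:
Function('J')(R, W) = 156
Mul(Add(25303, -28774), Pow(Add(Function('J')(167, 22), 21890), -1)) = Mul(Add(25303, -28774), Pow(Add(156, 21890), -1)) = Mul(-3471, Pow(22046, -1)) = Mul(-3471, Rational(1, 22046)) = Rational(-3471, 22046)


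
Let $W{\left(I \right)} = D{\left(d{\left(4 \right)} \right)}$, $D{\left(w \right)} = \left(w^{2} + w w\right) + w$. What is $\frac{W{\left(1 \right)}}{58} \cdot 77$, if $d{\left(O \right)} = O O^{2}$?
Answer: $\frac{317856}{29} \approx 10961.0$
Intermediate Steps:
$d{\left(O \right)} = O^{3}$
$D{\left(w \right)} = w + 2 w^{2}$ ($D{\left(w \right)} = \left(w^{2} + w^{2}\right) + w = 2 w^{2} + w = w + 2 w^{2}$)
$W{\left(I \right)} = 8256$ ($W{\left(I \right)} = 4^{3} \left(1 + 2 \cdot 4^{3}\right) = 64 \left(1 + 2 \cdot 64\right) = 64 \left(1 + 128\right) = 64 \cdot 129 = 8256$)
$\frac{W{\left(1 \right)}}{58} \cdot 77 = \frac{1}{58} \cdot 8256 \cdot 77 = \frac{4128}{29} \cdot 77 = \frac{317856}{29}$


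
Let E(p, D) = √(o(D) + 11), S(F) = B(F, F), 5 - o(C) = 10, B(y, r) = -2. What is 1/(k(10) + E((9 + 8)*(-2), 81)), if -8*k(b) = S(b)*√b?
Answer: 4/(√10 + 4*√6) ≈ 0.30864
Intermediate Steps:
o(C) = -5 (o(C) = 5 - 1*10 = 5 - 10 = -5)
S(F) = -2
E(p, D) = √6 (E(p, D) = √(-5 + 11) = √6)
k(b) = √b/4 (k(b) = -(-1)*√b/4 = √b/4)
1/(k(10) + E((9 + 8)*(-2), 81)) = 1/(√10/4 + √6) = 1/(√6 + √10/4)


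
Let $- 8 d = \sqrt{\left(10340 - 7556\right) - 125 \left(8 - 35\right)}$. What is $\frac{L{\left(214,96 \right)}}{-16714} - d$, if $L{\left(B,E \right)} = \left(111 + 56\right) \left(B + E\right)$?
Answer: $- \frac{25885}{8357} + \frac{\sqrt{6159}}{8} \approx 6.7125$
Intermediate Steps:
$L{\left(B,E \right)} = 167 B + 167 E$ ($L{\left(B,E \right)} = 167 \left(B + E\right) = 167 B + 167 E$)
$d = - \frac{\sqrt{6159}}{8}$ ($d = - \frac{\sqrt{\left(10340 - 7556\right) - 125 \left(8 - 35\right)}}{8} = - \frac{\sqrt{\left(10340 - 7556\right) - -3375}}{8} = - \frac{\sqrt{2784 + 3375}}{8} = - \frac{\sqrt{6159}}{8} \approx -9.8099$)
$\frac{L{\left(214,96 \right)}}{-16714} - d = \frac{167 \cdot 214 + 167 \cdot 96}{-16714} - - \frac{\sqrt{6159}}{8} = \left(35738 + 16032\right) \left(- \frac{1}{16714}\right) + \frac{\sqrt{6159}}{8} = 51770 \left(- \frac{1}{16714}\right) + \frac{\sqrt{6159}}{8} = - \frac{25885}{8357} + \frac{\sqrt{6159}}{8}$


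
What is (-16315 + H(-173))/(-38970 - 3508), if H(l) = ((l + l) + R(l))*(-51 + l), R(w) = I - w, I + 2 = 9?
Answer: -20869/42478 ≈ -0.49129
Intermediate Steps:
I = 7 (I = -2 + 9 = 7)
R(w) = 7 - w
H(l) = (-51 + l)*(7 + l) (H(l) = ((l + l) + (7 - l))*(-51 + l) = (2*l + (7 - l))*(-51 + l) = (7 + l)*(-51 + l) = (-51 + l)*(7 + l))
(-16315 + H(-173))/(-38970 - 3508) = (-16315 + (-357 + (-173)² - 44*(-173)))/(-38970 - 3508) = (-16315 + (-357 + 29929 + 7612))/(-42478) = (-16315 + 37184)*(-1/42478) = 20869*(-1/42478) = -20869/42478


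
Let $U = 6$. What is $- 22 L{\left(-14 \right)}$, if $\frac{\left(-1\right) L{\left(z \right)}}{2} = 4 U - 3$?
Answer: $924$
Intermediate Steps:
$L{\left(z \right)} = -42$ ($L{\left(z \right)} = - 2 \left(4 \cdot 6 - 3\right) = - 2 \left(24 - 3\right) = \left(-2\right) 21 = -42$)
$- 22 L{\left(-14 \right)} = \left(-22\right) \left(-42\right) = 924$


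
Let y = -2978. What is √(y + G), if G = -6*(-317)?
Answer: 2*I*√269 ≈ 32.802*I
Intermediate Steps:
G = 1902
√(y + G) = √(-2978 + 1902) = √(-1076) = 2*I*√269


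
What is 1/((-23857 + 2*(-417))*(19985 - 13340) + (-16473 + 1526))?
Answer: -1/164086642 ≈ -6.0943e-9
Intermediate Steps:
1/((-23857 + 2*(-417))*(19985 - 13340) + (-16473 + 1526)) = 1/((-23857 - 834)*6645 - 14947) = 1/(-24691*6645 - 14947) = 1/(-164071695 - 14947) = 1/(-164086642) = -1/164086642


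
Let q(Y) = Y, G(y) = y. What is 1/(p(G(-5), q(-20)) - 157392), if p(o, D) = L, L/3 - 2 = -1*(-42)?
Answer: -1/157260 ≈ -6.3589e-6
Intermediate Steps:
L = 132 (L = 6 + 3*(-1*(-42)) = 6 + 3*42 = 6 + 126 = 132)
p(o, D) = 132
1/(p(G(-5), q(-20)) - 157392) = 1/(132 - 157392) = 1/(-157260) = -1/157260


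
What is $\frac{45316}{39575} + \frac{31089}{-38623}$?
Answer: $\frac{519892693}{1528505225} \approx 0.34013$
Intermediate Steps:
$\frac{45316}{39575} + \frac{31089}{-38623} = 45316 \cdot \frac{1}{39575} + 31089 \left(- \frac{1}{38623}\right) = \frac{45316}{39575} - \frac{31089}{38623} = \frac{519892693}{1528505225}$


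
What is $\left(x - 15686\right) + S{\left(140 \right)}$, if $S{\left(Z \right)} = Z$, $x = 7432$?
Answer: $-8114$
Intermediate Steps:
$\left(x - 15686\right) + S{\left(140 \right)} = \left(7432 - 15686\right) + 140 = -8254 + 140 = -8114$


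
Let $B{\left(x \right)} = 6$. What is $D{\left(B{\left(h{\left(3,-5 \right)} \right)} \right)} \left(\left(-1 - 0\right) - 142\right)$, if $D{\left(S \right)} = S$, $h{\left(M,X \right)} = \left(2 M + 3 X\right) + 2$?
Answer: $-858$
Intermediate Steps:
$h{\left(M,X \right)} = 2 + 2 M + 3 X$
$D{\left(B{\left(h{\left(3,-5 \right)} \right)} \right)} \left(\left(-1 - 0\right) - 142\right) = 6 \left(\left(-1 - 0\right) - 142\right) = 6 \left(\left(-1 + 0\right) - 142\right) = 6 \left(-1 - 142\right) = 6 \left(-143\right) = -858$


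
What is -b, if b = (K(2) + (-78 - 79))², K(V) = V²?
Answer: -23409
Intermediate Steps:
b = 23409 (b = (2² + (-78 - 79))² = (4 - 157)² = (-153)² = 23409)
-b = -1*23409 = -23409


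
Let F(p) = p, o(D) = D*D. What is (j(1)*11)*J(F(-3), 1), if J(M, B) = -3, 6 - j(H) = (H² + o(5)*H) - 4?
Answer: 528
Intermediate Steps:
o(D) = D²
j(H) = 10 - H² - 25*H (j(H) = 6 - ((H² + 5²*H) - 4) = 6 - ((H² + 25*H) - 4) = 6 - (-4 + H² + 25*H) = 6 + (4 - H² - 25*H) = 10 - H² - 25*H)
(j(1)*11)*J(F(-3), 1) = ((10 - 1*1² - 25*1)*11)*(-3) = ((10 - 1*1 - 25)*11)*(-3) = ((10 - 1 - 25)*11)*(-3) = -16*11*(-3) = -176*(-3) = 528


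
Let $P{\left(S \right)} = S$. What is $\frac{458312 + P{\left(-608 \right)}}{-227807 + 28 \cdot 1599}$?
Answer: $- \frac{457704}{183035} \approx -2.5006$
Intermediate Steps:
$\frac{458312 + P{\left(-608 \right)}}{-227807 + 28 \cdot 1599} = \frac{458312 - 608}{-227807 + 28 \cdot 1599} = \frac{457704}{-227807 + 44772} = \frac{457704}{-183035} = 457704 \left(- \frac{1}{183035}\right) = - \frac{457704}{183035}$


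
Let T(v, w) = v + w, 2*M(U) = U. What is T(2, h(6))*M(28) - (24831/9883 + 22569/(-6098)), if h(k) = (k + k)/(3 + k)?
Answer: 8652204727/180799602 ≈ 47.855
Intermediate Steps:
M(U) = U/2
h(k) = 2*k/(3 + k) (h(k) = (2*k)/(3 + k) = 2*k/(3 + k))
T(2, h(6))*M(28) - (24831/9883 + 22569/(-6098)) = (2 + 2*6/(3 + 6))*((1/2)*28) - (24831/9883 + 22569/(-6098)) = (2 + 2*6/9)*14 - (24831*(1/9883) + 22569*(-1/6098)) = (2 + 2*6*(1/9))*14 - (24831/9883 - 22569/6098) = (2 + 4/3)*14 - 1*(-71629989/60266534) = (10/3)*14 + 71629989/60266534 = 140/3 + 71629989/60266534 = 8652204727/180799602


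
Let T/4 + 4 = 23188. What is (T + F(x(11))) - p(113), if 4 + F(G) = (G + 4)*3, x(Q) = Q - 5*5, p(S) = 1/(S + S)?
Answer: 20950651/226 ≈ 92702.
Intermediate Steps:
p(S) = 1/(2*S)
T = 92736 (T = -16 + 4*23188 = -16 + 92752 = 92736)
x(Q) = -25 + Q (x(Q) = Q - 25 = -25 + Q)
F(G) = 8 + 3*G (F(G) = -4 + (G + 4)*3 = -4 + (4 + G)*3 = -4 + (12 + 3*G) = 8 + 3*G)
(T + F(x(11))) - p(113) = (92736 + (8 + 3*(-25 + 11))) - 1/(2*113) = (92736 + (8 + 3*(-14))) - 1/(2*113) = (92736 + (8 - 42)) - 1*1/226 = (92736 - 34) - 1/226 = 92702 - 1/226 = 20950651/226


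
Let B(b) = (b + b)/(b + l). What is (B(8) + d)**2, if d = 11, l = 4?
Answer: 1369/9 ≈ 152.11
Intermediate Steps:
B(b) = 2*b/(4 + b) (B(b) = (b + b)/(b + 4) = (2*b)/(4 + b) = 2*b/(4 + b))
(B(8) + d)**2 = (2*8/(4 + 8) + 11)**2 = (2*8/12 + 11)**2 = (2*8*(1/12) + 11)**2 = (4/3 + 11)**2 = (37/3)**2 = 1369/9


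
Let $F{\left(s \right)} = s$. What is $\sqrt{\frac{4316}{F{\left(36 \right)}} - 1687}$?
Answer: $\frac{2 i \sqrt{3526}}{3} \approx 39.587 i$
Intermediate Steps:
$\sqrt{\frac{4316}{F{\left(36 \right)}} - 1687} = \sqrt{\frac{4316}{36} - 1687} = \sqrt{4316 \cdot \frac{1}{36} - 1687} = \sqrt{\frac{1079}{9} - 1687} = \sqrt{- \frac{14104}{9}} = \frac{2 i \sqrt{3526}}{3}$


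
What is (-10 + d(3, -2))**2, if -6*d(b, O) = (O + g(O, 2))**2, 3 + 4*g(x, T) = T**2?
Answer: 1018081/9216 ≈ 110.47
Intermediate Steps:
g(x, T) = -3/4 + T**2/4
d(b, O) = -(1/4 + O)**2/6 (d(b, O) = -(O + (-3/4 + (1/4)*2**2))**2/6 = -(O + (-3/4 + (1/4)*4))**2/6 = -(O + (-3/4 + 1))**2/6 = -(O + 1/4)**2/6 = -(1/4 + O)**2/6)
(-10 + d(3, -2))**2 = (-10 - (1 + 4*(-2))**2/96)**2 = (-10 - (1 - 8)**2/96)**2 = (-10 - 1/96*(-7)**2)**2 = (-10 - 1/96*49)**2 = (-10 - 49/96)**2 = (-1009/96)**2 = 1018081/9216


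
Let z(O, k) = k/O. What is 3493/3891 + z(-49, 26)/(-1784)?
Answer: 152722627/170067828 ≈ 0.89801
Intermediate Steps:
3493/3891 + z(-49, 26)/(-1784) = 3493/3891 + (26/(-49))/(-1784) = 3493*(1/3891) + (26*(-1/49))*(-1/1784) = 3493/3891 - 26/49*(-1/1784) = 3493/3891 + 13/43708 = 152722627/170067828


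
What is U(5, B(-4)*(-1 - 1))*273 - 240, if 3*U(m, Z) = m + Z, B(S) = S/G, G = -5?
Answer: 347/5 ≈ 69.400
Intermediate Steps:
B(S) = -S/5 (B(S) = S/(-5) = S*(-⅕) = -S/5)
U(m, Z) = Z/3 + m/3 (U(m, Z) = (m + Z)/3 = (Z + m)/3 = Z/3 + m/3)
U(5, B(-4)*(-1 - 1))*273 - 240 = (((-⅕*(-4))*(-1 - 1))/3 + (⅓)*5)*273 - 240 = (((⅘)*(-2))/3 + 5/3)*273 - 240 = ((⅓)*(-8/5) + 5/3)*273 - 240 = (-8/15 + 5/3)*273 - 240 = (17/15)*273 - 240 = 1547/5 - 240 = 347/5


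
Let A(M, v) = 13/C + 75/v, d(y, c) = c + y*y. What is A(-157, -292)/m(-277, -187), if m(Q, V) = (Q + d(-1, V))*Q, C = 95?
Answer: -3329/3557682740 ≈ -9.3572e-7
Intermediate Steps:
d(y, c) = c + y²
A(M, v) = 13/95 + 75/v
m(Q, V) = Q*(1 + Q + V) (m(Q, V) = (Q + (V + (-1)²))*Q = (Q + (V + 1))*Q = (Q + (1 + V))*Q = (1 + Q + V)*Q = Q*(1 + Q + V))
A(-157, -292)/m(-277, -187) = (13/95 + 75/(-292))/((-277*(1 - 277 - 187))) = (13/95 + 75*(-1/292))/((-277*(-463))) = (13/95 - 75/292)/128251 = -3329/27740*1/128251 = -3329/3557682740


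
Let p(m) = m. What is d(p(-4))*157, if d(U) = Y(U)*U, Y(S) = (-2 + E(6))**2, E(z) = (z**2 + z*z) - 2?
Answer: -2903872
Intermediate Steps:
E(z) = -2 + 2*z**2 (E(z) = (z**2 + z**2) - 2 = 2*z**2 - 2 = -2 + 2*z**2)
Y(S) = 4624 (Y(S) = (-2 + (-2 + 2*6**2))**2 = (-2 + (-2 + 2*36))**2 = (-2 + (-2 + 72))**2 = (-2 + 70)**2 = 68**2 = 4624)
d(U) = 4624*U
d(p(-4))*157 = (4624*(-4))*157 = -18496*157 = -2903872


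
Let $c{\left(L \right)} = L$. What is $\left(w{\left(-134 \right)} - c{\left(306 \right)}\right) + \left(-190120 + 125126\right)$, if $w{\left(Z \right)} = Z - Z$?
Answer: $-65300$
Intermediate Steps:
$w{\left(Z \right)} = 0$
$\left(w{\left(-134 \right)} - c{\left(306 \right)}\right) + \left(-190120 + 125126\right) = \left(0 - 306\right) + \left(-190120 + 125126\right) = \left(0 - 306\right) - 64994 = -306 - 64994 = -65300$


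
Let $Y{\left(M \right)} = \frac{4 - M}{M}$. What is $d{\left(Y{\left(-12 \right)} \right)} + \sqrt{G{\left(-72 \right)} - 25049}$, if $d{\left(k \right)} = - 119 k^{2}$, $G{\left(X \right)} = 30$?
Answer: $- \frac{1904}{9} + i \sqrt{25019} \approx -211.56 + 158.17 i$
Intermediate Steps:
$Y{\left(M \right)} = \frac{4 - M}{M}$
$d{\left(Y{\left(-12 \right)} \right)} + \sqrt{G{\left(-72 \right)} - 25049} = - 119 \left(\frac{4 - -12}{-12}\right)^{2} + \sqrt{30 - 25049} = - 119 \left(- \frac{4 + 12}{12}\right)^{2} + \sqrt{-25019} = - 119 \left(\left(- \frac{1}{12}\right) 16\right)^{2} + i \sqrt{25019} = - 119 \left(- \frac{4}{3}\right)^{2} + i \sqrt{25019} = \left(-119\right) \frac{16}{9} + i \sqrt{25019} = - \frac{1904}{9} + i \sqrt{25019}$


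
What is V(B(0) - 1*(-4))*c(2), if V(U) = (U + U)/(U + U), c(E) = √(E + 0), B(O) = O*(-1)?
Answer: √2 ≈ 1.4142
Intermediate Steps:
B(O) = -O
c(E) = √E
V(U) = 1 (V(U) = (2*U)/((2*U)) = (2*U)*(1/(2*U)) = 1)
V(B(0) - 1*(-4))*c(2) = 1*√2 = √2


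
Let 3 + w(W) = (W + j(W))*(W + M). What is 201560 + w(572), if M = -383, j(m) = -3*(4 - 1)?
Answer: 307964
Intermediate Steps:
j(m) = -9 (j(m) = -3*3 = -9)
w(W) = -3 + (-383 + W)*(-9 + W) (w(W) = -3 + (W - 9)*(W - 383) = -3 + (-9 + W)*(-383 + W) = -3 + (-383 + W)*(-9 + W))
201560 + w(572) = 201560 + (3444 + 572² - 392*572) = 201560 + (3444 + 327184 - 224224) = 201560 + 106404 = 307964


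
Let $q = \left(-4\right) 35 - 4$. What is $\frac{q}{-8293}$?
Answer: $\frac{144}{8293} \approx 0.017364$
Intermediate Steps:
$q = -144$ ($q = -140 - 4 = -144$)
$\frac{q}{-8293} = - \frac{144}{-8293} = \left(-144\right) \left(- \frac{1}{8293}\right) = \frac{144}{8293}$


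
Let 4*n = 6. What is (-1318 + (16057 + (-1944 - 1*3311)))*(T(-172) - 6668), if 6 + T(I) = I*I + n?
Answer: 217292666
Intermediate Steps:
n = 3/2 (n = (¼)*6 = 3/2 ≈ 1.5000)
T(I) = -9/2 + I² (T(I) = -6 + (I*I + 3/2) = -6 + (I² + 3/2) = -6 + (3/2 + I²) = -9/2 + I²)
(-1318 + (16057 + (-1944 - 1*3311)))*(T(-172) - 6668) = (-1318 + (16057 + (-1944 - 1*3311)))*((-9/2 + (-172)²) - 6668) = (-1318 + (16057 + (-1944 - 3311)))*((-9/2 + 29584) - 6668) = (-1318 + (16057 - 5255))*(59159/2 - 6668) = (-1318 + 10802)*(45823/2) = 9484*(45823/2) = 217292666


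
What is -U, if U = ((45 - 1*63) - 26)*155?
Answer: 6820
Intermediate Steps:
U = -6820 (U = ((45 - 63) - 26)*155 = (-18 - 26)*155 = -44*155 = -6820)
-U = -1*(-6820) = 6820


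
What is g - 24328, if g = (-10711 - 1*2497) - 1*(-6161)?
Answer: -31375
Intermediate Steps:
g = -7047 (g = (-10711 - 2497) + 6161 = -13208 + 6161 = -7047)
g - 24328 = -7047 - 24328 = -31375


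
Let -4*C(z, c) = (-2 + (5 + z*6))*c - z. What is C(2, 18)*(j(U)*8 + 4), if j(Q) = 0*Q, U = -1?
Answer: -268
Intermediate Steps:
j(Q) = 0
C(z, c) = z/4 - c*(3 + 6*z)/4 (C(z, c) = -((-2 + (5 + z*6))*c - z)/4 = -((-2 + (5 + 6*z))*c - z)/4 = -((3 + 6*z)*c - z)/4 = -(c*(3 + 6*z) - z)/4 = -(-z + c*(3 + 6*z))/4 = z/4 - c*(3 + 6*z)/4)
C(2, 18)*(j(U)*8 + 4) = (-3/4*18 + (1/4)*2 - 3/2*18*2)*(0*8 + 4) = (-27/2 + 1/2 - 54)*(0 + 4) = -67*4 = -268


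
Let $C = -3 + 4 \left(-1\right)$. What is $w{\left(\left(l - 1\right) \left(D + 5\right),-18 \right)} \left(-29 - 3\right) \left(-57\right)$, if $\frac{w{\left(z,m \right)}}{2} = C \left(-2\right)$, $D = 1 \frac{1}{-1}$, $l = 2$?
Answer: $51072$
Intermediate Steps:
$D = -1$ ($D = 1 \left(-1\right) = -1$)
$C = -7$ ($C = -3 - 4 = -7$)
$w{\left(z,m \right)} = 28$ ($w{\left(z,m \right)} = 2 \left(\left(-7\right) \left(-2\right)\right) = 2 \cdot 14 = 28$)
$w{\left(\left(l - 1\right) \left(D + 5\right),-18 \right)} \left(-29 - 3\right) \left(-57\right) = 28 \left(-29 - 3\right) \left(-57\right) = 28 \left(\left(-32\right) \left(-57\right)\right) = 28 \cdot 1824 = 51072$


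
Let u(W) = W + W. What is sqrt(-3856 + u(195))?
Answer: I*sqrt(3466) ≈ 58.873*I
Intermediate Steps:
u(W) = 2*W
sqrt(-3856 + u(195)) = sqrt(-3856 + 2*195) = sqrt(-3856 + 390) = sqrt(-3466) = I*sqrt(3466)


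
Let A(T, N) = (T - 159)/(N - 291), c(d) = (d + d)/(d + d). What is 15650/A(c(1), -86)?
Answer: 2950025/79 ≈ 37342.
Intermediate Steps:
c(d) = 1 (c(d) = (2*d)/((2*d)) = (2*d)*(1/(2*d)) = 1)
A(T, N) = (-159 + T)/(-291 + N)
15650/A(c(1), -86) = 15650/(((-159 + 1)/(-291 - 86))) = 15650/((-158/(-377))) = 15650/((-1/377*(-158))) = 15650/(158/377) = 15650*(377/158) = 2950025/79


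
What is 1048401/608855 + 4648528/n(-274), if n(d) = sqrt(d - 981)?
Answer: 55179/32045 - 4648528*I*sqrt(1255)/1255 ≈ 1.7219 - 1.3122e+5*I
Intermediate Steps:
n(d) = sqrt(-981 + d)
1048401/608855 + 4648528/n(-274) = 1048401/608855 + 4648528/(sqrt(-981 - 274)) = 1048401*(1/608855) + 4648528/(sqrt(-1255)) = 55179/32045 + 4648528/((I*sqrt(1255))) = 55179/32045 + 4648528*(-I*sqrt(1255)/1255) = 55179/32045 - 4648528*I*sqrt(1255)/1255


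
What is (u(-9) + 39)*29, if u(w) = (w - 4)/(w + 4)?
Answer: 6032/5 ≈ 1206.4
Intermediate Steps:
u(w) = (-4 + w)/(4 + w)
(u(-9) + 39)*29 = ((-4 - 9)/(4 - 9) + 39)*29 = (-13/(-5) + 39)*29 = (-⅕*(-13) + 39)*29 = (13/5 + 39)*29 = (208/5)*29 = 6032/5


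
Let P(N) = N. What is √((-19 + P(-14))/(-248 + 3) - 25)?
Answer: 2*I*√7615/35 ≈ 4.9865*I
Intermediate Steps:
√((-19 + P(-14))/(-248 + 3) - 25) = √((-19 - 14)/(-248 + 3) - 25) = √(-33/(-245) - 25) = √(-33*(-1/245) - 25) = √(33/245 - 25) = √(-6092/245) = 2*I*√7615/35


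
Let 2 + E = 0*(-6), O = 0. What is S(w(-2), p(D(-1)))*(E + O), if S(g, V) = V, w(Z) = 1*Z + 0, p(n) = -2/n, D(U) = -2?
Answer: -2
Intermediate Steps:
w(Z) = Z (w(Z) = Z + 0 = Z)
E = -2 (E = -2 + 0*(-6) = -2 + 0 = -2)
S(w(-2), p(D(-1)))*(E + O) = (-2/(-2))*(-2 + 0) = -2*(-½)*(-2) = 1*(-2) = -2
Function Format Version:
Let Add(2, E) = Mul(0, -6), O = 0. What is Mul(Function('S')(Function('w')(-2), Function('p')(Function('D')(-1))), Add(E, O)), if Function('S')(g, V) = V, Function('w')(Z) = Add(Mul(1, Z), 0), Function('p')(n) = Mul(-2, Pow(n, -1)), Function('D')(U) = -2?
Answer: -2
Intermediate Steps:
Function('w')(Z) = Z (Function('w')(Z) = Add(Z, 0) = Z)
E = -2 (E = Add(-2, Mul(0, -6)) = Add(-2, 0) = -2)
Mul(Function('S')(Function('w')(-2), Function('p')(Function('D')(-1))), Add(E, O)) = Mul(Mul(-2, Pow(-2, -1)), Add(-2, 0)) = Mul(Mul(-2, Rational(-1, 2)), -2) = Mul(1, -2) = -2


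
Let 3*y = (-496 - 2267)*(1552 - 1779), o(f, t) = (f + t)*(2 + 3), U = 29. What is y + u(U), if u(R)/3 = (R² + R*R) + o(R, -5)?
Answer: 214473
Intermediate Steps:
o(f, t) = 5*f + 5*t (o(f, t) = (f + t)*5 = 5*f + 5*t)
u(R) = -75 + 6*R² + 15*R (u(R) = 3*((R² + R*R) + (5*R + 5*(-5))) = 3*((R² + R²) + (5*R - 25)) = 3*(2*R² + (-25 + 5*R)) = 3*(-25 + 2*R² + 5*R) = -75 + 6*R² + 15*R)
y = 209067 (y = ((-496 - 2267)*(1552 - 1779))/3 = (-2763*(-227))/3 = (⅓)*627201 = 209067)
y + u(U) = 209067 + (-75 + 6*29² + 15*29) = 209067 + (-75 + 6*841 + 435) = 209067 + (-75 + 5046 + 435) = 209067 + 5406 = 214473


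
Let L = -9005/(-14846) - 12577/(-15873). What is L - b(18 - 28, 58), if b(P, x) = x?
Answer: -1026005989/18126966 ≈ -56.601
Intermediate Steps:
L = 25358039/18126966 (L = -9005*(-1/14846) - 12577*(-1/15873) = 9005/14846 + 12577/15873 = 25358039/18126966 ≈ 1.3989)
L - b(18 - 28, 58) = 25358039/18126966 - 1*58 = 25358039/18126966 - 58 = -1026005989/18126966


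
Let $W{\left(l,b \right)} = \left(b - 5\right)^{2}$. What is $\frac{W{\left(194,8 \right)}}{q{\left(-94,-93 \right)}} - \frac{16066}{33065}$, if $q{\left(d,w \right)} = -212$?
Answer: $- \frac{3703577}{7009780} \approx -0.52834$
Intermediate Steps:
$W{\left(l,b \right)} = \left(-5 + b\right)^{2}$
$\frac{W{\left(194,8 \right)}}{q{\left(-94,-93 \right)}} - \frac{16066}{33065} = \frac{\left(-5 + 8\right)^{2}}{-212} - \frac{16066}{33065} = 3^{2} \left(- \frac{1}{212}\right) - \frac{16066}{33065} = 9 \left(- \frac{1}{212}\right) - \frac{16066}{33065} = - \frac{9}{212} - \frac{16066}{33065} = - \frac{3703577}{7009780}$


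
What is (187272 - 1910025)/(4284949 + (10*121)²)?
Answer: -1722753/5749049 ≈ -0.29966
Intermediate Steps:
(187272 - 1910025)/(4284949 + (10*121)²) = -1722753/(4284949 + 1210²) = -1722753/(4284949 + 1464100) = -1722753/5749049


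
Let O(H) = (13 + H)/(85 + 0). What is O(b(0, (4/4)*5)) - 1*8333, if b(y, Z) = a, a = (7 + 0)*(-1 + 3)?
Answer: -708278/85 ≈ -8332.7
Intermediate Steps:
a = 14 (a = 7*2 = 14)
b(y, Z) = 14
O(H) = 13/85 + H/85 (O(H) = (13 + H)/85 = (13 + H)*(1/85) = 13/85 + H/85)
O(b(0, (4/4)*5)) - 1*8333 = (13/85 + (1/85)*14) - 1*8333 = (13/85 + 14/85) - 8333 = 27/85 - 8333 = -708278/85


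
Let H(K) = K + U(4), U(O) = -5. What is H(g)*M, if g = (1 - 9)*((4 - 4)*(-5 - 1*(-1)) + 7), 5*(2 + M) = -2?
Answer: 732/5 ≈ 146.40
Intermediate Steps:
M = -12/5 (M = -2 + (⅕)*(-2) = -2 - ⅖ = -12/5 ≈ -2.4000)
g = -56 (g = -8*(0*(-5 + 1) + 7) = -8*(0*(-4) + 7) = -8*(0 + 7) = -8*7 = -56)
H(K) = -5 + K (H(K) = K - 5 = -5 + K)
H(g)*M = (-5 - 56)*(-12/5) = -61*(-12/5) = 732/5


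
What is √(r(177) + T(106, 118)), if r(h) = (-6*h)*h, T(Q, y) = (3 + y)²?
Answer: I*√173333 ≈ 416.33*I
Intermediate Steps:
r(h) = -6*h²
√(r(177) + T(106, 118)) = √(-6*177² + (3 + 118)²) = √(-6*31329 + 121²) = √(-187974 + 14641) = √(-173333) = I*√173333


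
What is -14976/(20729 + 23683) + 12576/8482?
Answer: 17979120/15695941 ≈ 1.1455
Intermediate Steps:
-14976/(20729 + 23683) + 12576/8482 = -14976/44412 + 12576*(1/8482) = -14976*1/44412 + 6288/4241 = -1248/3701 + 6288/4241 = 17979120/15695941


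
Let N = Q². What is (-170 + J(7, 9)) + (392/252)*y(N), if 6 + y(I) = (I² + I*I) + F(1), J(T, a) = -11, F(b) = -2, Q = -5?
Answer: 1751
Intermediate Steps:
N = 25 (N = (-5)² = 25)
y(I) = -8 + 2*I² (y(I) = -6 + ((I² + I*I) - 2) = -6 + ((I² + I²) - 2) = -6 + (2*I² - 2) = -6 + (-2 + 2*I²) = -8 + 2*I²)
(-170 + J(7, 9)) + (392/252)*y(N) = (-170 - 11) + (392/252)*(-8 + 2*25²) = -181 + (392*(1/252))*(-8 + 2*625) = -181 + 14*(-8 + 1250)/9 = -181 + (14/9)*1242 = -181 + 1932 = 1751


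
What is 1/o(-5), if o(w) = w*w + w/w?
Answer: 1/26 ≈ 0.038462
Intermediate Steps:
o(w) = 1 + w**2 (o(w) = w**2 + 1 = 1 + w**2)
1/o(-5) = 1/(1 + (-5)**2) = 1/(1 + 25) = 1/26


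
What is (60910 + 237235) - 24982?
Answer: 273163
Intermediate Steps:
(60910 + 237235) - 24982 = 298145 - 24982 = 273163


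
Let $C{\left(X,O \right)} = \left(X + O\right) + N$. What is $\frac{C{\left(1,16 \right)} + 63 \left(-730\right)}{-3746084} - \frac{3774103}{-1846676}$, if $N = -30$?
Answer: $\frac{1777882437335}{864725427098} \approx 2.056$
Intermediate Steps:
$C{\left(X,O \right)} = -30 + O + X$ ($C{\left(X,O \right)} = \left(X + O\right) - 30 = \left(O + X\right) - 30 = -30 + O + X$)
$\frac{C{\left(1,16 \right)} + 63 \left(-730\right)}{-3746084} - \frac{3774103}{-1846676} = \frac{\left(-30 + 16 + 1\right) + 63 \left(-730\right)}{-3746084} - \frac{3774103}{-1846676} = \left(-13 - 45990\right) \left(- \frac{1}{3746084}\right) - - \frac{3774103}{1846676} = \left(-46003\right) \left(- \frac{1}{3746084}\right) + \frac{3774103}{1846676} = \frac{46003}{3746084} + \frac{3774103}{1846676} = \frac{1777882437335}{864725427098}$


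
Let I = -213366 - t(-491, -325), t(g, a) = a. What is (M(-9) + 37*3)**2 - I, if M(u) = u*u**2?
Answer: 594965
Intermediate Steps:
M(u) = u**3
I = -213041 (I = -213366 - 1*(-325) = -213366 + 325 = -213041)
(M(-9) + 37*3)**2 - I = ((-9)**3 + 37*3)**2 - 1*(-213041) = (-729 + 111)**2 + 213041 = (-618)**2 + 213041 = 381924 + 213041 = 594965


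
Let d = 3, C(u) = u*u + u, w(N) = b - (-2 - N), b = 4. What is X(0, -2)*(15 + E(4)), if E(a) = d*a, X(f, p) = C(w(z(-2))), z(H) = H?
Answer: 540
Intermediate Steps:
w(N) = 6 + N (w(N) = 4 - (-2 - N) = 4 + (2 + N) = 6 + N)
C(u) = u + u² (C(u) = u² + u = u + u²)
X(f, p) = 20 (X(f, p) = (6 - 2)*(1 + (6 - 2)) = 4*(1 + 4) = 4*5 = 20)
E(a) = 3*a
X(0, -2)*(15 + E(4)) = 20*(15 + 3*4) = 20*(15 + 12) = 20*27 = 540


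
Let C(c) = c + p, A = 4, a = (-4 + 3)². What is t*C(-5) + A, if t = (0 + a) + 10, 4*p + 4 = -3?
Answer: -281/4 ≈ -70.250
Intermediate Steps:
p = -7/4 (p = -1 + (¼)*(-3) = -1 - ¾ = -7/4 ≈ -1.7500)
a = 1 (a = (-1)² = 1)
C(c) = -7/4 + c (C(c) = c - 7/4 = -7/4 + c)
t = 11 (t = (0 + 1) + 10 = 1 + 10 = 11)
t*C(-5) + A = 11*(-7/4 - 5) + 4 = 11*(-27/4) + 4 = -297/4 + 4 = -281/4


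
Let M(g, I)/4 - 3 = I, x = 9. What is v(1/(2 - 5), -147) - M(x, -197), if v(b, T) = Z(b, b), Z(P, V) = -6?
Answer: 770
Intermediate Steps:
M(g, I) = 12 + 4*I
v(b, T) = -6
v(1/(2 - 5), -147) - M(x, -197) = -6 - (12 + 4*(-197)) = -6 - (12 - 788) = -6 - 1*(-776) = -6 + 776 = 770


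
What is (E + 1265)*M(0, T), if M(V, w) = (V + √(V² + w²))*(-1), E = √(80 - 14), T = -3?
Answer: -3795 - 3*√66 ≈ -3819.4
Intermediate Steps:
E = √66 ≈ 8.1240
M(V, w) = -V - √(V² + w²)
(E + 1265)*M(0, T) = (√66 + 1265)*(-1*0 - √(0² + (-3)²)) = (1265 + √66)*(0 - √(0 + 9)) = (1265 + √66)*(0 - √9) = (1265 + √66)*(0 - 1*3) = (1265 + √66)*(0 - 3) = (1265 + √66)*(-3) = -3795 - 3*√66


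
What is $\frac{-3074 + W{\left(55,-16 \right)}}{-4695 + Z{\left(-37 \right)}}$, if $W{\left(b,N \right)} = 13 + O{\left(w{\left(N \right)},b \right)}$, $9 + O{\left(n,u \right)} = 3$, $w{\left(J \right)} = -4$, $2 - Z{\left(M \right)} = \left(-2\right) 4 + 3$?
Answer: $\frac{3067}{4688} \approx 0.65422$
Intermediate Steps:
$Z{\left(M \right)} = 7$ ($Z{\left(M \right)} = 2 - \left(\left(-2\right) 4 + 3\right) = 2 - \left(-8 + 3\right) = 2 - -5 = 2 + 5 = 7$)
$O{\left(n,u \right)} = -6$ ($O{\left(n,u \right)} = -9 + 3 = -6$)
$W{\left(b,N \right)} = 7$ ($W{\left(b,N \right)} = 13 - 6 = 7$)
$\frac{-3074 + W{\left(55,-16 \right)}}{-4695 + Z{\left(-37 \right)}} = \frac{-3074 + 7}{-4695 + 7} = - \frac{3067}{-4688} = \left(-3067\right) \left(- \frac{1}{4688}\right) = \frac{3067}{4688}$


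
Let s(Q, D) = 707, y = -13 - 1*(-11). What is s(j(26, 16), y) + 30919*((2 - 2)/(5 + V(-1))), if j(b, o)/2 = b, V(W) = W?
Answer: 707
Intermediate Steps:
y = -2 (y = -13 + 11 = -2)
j(b, o) = 2*b
s(j(26, 16), y) + 30919*((2 - 2)/(5 + V(-1))) = 707 + 30919*((2 - 2)/(5 - 1)) = 707 + 30919*(0/4) = 707 + 30919*(0*(¼)) = 707 + 30919*0 = 707 + 0 = 707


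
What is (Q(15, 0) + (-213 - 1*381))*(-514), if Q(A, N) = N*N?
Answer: 305316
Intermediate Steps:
Q(A, N) = N**2
(Q(15, 0) + (-213 - 1*381))*(-514) = (0**2 + (-213 - 1*381))*(-514) = (0 + (-213 - 381))*(-514) = (0 - 594)*(-514) = -594*(-514) = 305316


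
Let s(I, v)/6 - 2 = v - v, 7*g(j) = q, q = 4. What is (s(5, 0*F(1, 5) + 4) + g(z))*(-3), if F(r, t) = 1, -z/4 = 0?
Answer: -264/7 ≈ -37.714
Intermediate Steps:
z = 0 (z = -4*0 = 0)
g(j) = 4/7 (g(j) = (⅐)*4 = 4/7)
s(I, v) = 12 (s(I, v) = 12 + 6*(v - v) = 12 + 6*0 = 12 + 0 = 12)
(s(5, 0*F(1, 5) + 4) + g(z))*(-3) = (12 + 4/7)*(-3) = (88/7)*(-3) = -264/7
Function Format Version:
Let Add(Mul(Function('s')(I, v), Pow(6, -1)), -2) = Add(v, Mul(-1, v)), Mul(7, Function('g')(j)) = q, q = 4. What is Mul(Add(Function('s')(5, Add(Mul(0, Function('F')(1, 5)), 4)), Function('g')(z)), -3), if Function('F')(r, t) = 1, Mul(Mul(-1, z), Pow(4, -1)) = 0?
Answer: Rational(-264, 7) ≈ -37.714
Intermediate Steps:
z = 0 (z = Mul(-4, 0) = 0)
Function('g')(j) = Rational(4, 7) (Function('g')(j) = Mul(Rational(1, 7), 4) = Rational(4, 7))
Function('s')(I, v) = 12 (Function('s')(I, v) = Add(12, Mul(6, Add(v, Mul(-1, v)))) = Add(12, Mul(6, 0)) = Add(12, 0) = 12)
Mul(Add(Function('s')(5, Add(Mul(0, Function('F')(1, 5)), 4)), Function('g')(z)), -3) = Mul(Add(12, Rational(4, 7)), -3) = Mul(Rational(88, 7), -3) = Rational(-264, 7)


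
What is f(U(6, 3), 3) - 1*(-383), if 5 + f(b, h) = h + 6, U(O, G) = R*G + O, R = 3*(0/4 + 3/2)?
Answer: 387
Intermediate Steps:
R = 9/2 (R = 3*(0*(1/4) + 3*(1/2)) = 3*(0 + 3/2) = 3*(3/2) = 9/2 ≈ 4.5000)
U(O, G) = O + 9*G/2 (U(O, G) = 9*G/2 + O = O + 9*G/2)
f(b, h) = 1 + h (f(b, h) = -5 + (h + 6) = -5 + (6 + h) = 1 + h)
f(U(6, 3), 3) - 1*(-383) = (1 + 3) - 1*(-383) = 4 + 383 = 387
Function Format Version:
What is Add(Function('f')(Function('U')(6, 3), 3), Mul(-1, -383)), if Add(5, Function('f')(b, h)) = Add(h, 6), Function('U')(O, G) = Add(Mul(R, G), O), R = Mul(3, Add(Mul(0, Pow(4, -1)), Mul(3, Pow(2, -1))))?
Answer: 387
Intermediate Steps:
R = Rational(9, 2) (R = Mul(3, Add(Mul(0, Rational(1, 4)), Mul(3, Rational(1, 2)))) = Mul(3, Add(0, Rational(3, 2))) = Mul(3, Rational(3, 2)) = Rational(9, 2) ≈ 4.5000)
Function('U')(O, G) = Add(O, Mul(Rational(9, 2), G)) (Function('U')(O, G) = Add(Mul(Rational(9, 2), G), O) = Add(O, Mul(Rational(9, 2), G)))
Function('f')(b, h) = Add(1, h) (Function('f')(b, h) = Add(-5, Add(h, 6)) = Add(-5, Add(6, h)) = Add(1, h))
Add(Function('f')(Function('U')(6, 3), 3), Mul(-1, -383)) = Add(Add(1, 3), Mul(-1, -383)) = Add(4, 383) = 387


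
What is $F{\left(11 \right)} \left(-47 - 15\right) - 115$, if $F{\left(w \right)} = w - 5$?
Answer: $-487$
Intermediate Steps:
$F{\left(w \right)} = -5 + w$
$F{\left(11 \right)} \left(-47 - 15\right) - 115 = \left(-5 + 11\right) \left(-47 - 15\right) - 115 = 6 \left(-47 - 15\right) - 115 = 6 \left(-62\right) - 115 = -372 - 115 = -487$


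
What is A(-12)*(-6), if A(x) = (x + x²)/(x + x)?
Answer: 33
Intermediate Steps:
A(x) = (x + x²)/(2*x) (A(x) = (x + x²)/((2*x)) = (x + x²)*(1/(2*x)) = (x + x²)/(2*x))
A(-12)*(-6) = (½ + (½)*(-12))*(-6) = (½ - 6)*(-6) = -11/2*(-6) = 33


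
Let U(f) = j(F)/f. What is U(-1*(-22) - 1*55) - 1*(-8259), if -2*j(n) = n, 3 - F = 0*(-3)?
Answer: 181699/22 ≈ 8259.0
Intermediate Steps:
F = 3 (F = 3 - 0*(-3) = 3 - 1*0 = 3 + 0 = 3)
j(n) = -n/2
U(f) = -3/(2*f) (U(f) = (-1/2*3)/f = -3/(2*f))
U(-1*(-22) - 1*55) - 1*(-8259) = -3/(2*(-1*(-22) - 1*55)) - 1*(-8259) = -3/(2*(22 - 55)) + 8259 = -3/2/(-33) + 8259 = -3/2*(-1/33) + 8259 = 1/22 + 8259 = 181699/22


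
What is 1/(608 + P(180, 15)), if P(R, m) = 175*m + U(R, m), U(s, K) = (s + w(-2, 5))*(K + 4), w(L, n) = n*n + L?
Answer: 1/7090 ≈ 0.00014104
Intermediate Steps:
w(L, n) = L + n**2 (w(L, n) = n**2 + L = L + n**2)
U(s, K) = (4 + K)*(23 + s) (U(s, K) = (s + (-2 + 5**2))*(K + 4) = (s + (-2 + 25))*(4 + K) = (s + 23)*(4 + K) = (23 + s)*(4 + K) = (4 + K)*(23 + s))
P(R, m) = 92 + 4*R + 198*m + R*m (P(R, m) = 175*m + (92 + 4*R + 23*m + m*R) = 175*m + (92 + 4*R + 23*m + R*m) = 92 + 4*R + 198*m + R*m)
1/(608 + P(180, 15)) = 1/(608 + (92 + 4*180 + 198*15 + 180*15)) = 1/(608 + (92 + 720 + 2970 + 2700)) = 1/(608 + 6482) = 1/7090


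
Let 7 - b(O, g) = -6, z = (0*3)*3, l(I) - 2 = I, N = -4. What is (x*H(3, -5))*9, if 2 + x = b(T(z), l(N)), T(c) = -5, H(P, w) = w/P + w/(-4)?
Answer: -165/4 ≈ -41.250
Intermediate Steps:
l(I) = 2 + I
H(P, w) = -w/4 + w/P (H(P, w) = w/P + w*(-¼) = w/P - w/4 = -w/4 + w/P)
z = 0 (z = 0*3 = 0)
b(O, g) = 13 (b(O, g) = 7 - 1*(-6) = 7 + 6 = 13)
x = 11 (x = -2 + 13 = 11)
(x*H(3, -5))*9 = (11*(-¼*(-5) - 5/3))*9 = (11*(5/4 - 5*⅓))*9 = (11*(5/4 - 5/3))*9 = (11*(-5/12))*9 = -55/12*9 = -165/4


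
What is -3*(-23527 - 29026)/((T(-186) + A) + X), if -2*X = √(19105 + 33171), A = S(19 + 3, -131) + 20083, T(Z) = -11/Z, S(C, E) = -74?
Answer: 109136827187190/13850487104101 + 5454370764*√13069/13850487104101 ≈ 7.9247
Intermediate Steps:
A = 20009 (A = -74 + 20083 = 20009)
X = -√13069 (X = -√(19105 + 33171)/2 = -√13069 ≈ -114.32)
-3*(-23527 - 29026)/((T(-186) + A) + X) = -3*(-23527 - 29026)/((-11/(-186) + 20009) - √13069) = -(-157659)/((-11*(-1/186) + 20009) - √13069) = -(-157659)/((11/186 + 20009) - √13069) = -(-157659)/(3721685/186 - √13069) = 157659/(3721685/186 - √13069)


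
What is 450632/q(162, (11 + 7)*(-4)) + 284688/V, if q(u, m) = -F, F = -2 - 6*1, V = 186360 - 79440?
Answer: 27884173/495 ≈ 56332.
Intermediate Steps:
V = 106920
F = -8 (F = -2 - 6 = -8)
q(u, m) = 8 (q(u, m) = -1*(-8) = 8)
450632/q(162, (11 + 7)*(-4)) + 284688/V = 450632/8 + 284688/106920 = 450632*(1/8) + 284688*(1/106920) = 56329 + 1318/495 = 27884173/495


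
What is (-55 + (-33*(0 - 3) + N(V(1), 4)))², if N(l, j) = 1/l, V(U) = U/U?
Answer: 2025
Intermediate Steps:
V(U) = 1
(-55 + (-33*(0 - 3) + N(V(1), 4)))² = (-55 + (-33*(0 - 3) + 1/1))² = (-55 + (-33*(-3) + 1))² = (-55 + (-11*(-9) + 1))² = (-55 + (99 + 1))² = (-55 + 100)² = 45² = 2025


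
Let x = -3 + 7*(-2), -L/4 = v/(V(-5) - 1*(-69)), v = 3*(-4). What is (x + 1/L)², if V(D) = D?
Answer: 2209/9 ≈ 245.44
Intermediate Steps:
v = -12
L = ¾ (L = -(-48)/(-5 - 1*(-69)) = -(-48)/(-5 + 69) = -(-48)/64 = -4*(-3/16) = ¾ ≈ 0.75000)
x = -17 (x = -3 - 14 = -17)
(x + 1/L)² = (-17 + 1/(¾))² = (-17 + 4/3)² = (-47/3)² = 2209/9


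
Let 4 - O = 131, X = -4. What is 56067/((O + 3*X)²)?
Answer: 56067/19321 ≈ 2.9019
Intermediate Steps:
O = -127 (O = 4 - 1*131 = 4 - 131 = -127)
56067/((O + 3*X)²) = 56067/((-127 + 3*(-4))²) = 56067/((-127 - 12)²) = 56067/((-139)²) = 56067/19321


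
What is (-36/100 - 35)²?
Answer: 781456/625 ≈ 1250.3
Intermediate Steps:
(-36/100 - 35)² = (-36*1/100 - 35)² = (-9/25 - 35)² = (-884/25)² = 781456/625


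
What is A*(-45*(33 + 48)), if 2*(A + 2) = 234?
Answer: -419175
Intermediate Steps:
A = 115 (A = -2 + (½)*234 = -2 + 117 = 115)
A*(-45*(33 + 48)) = 115*(-45*(33 + 48)) = 115*(-45*81) = 115*(-3645) = -419175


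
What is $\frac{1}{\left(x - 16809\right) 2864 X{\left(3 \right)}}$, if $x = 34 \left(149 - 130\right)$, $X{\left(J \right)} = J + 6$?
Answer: $- \frac{1}{416617488} \approx -2.4003 \cdot 10^{-9}$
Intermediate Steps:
$X{\left(J \right)} = 6 + J$
$x = 646$ ($x = 34 \cdot 19 = 646$)
$\frac{1}{\left(x - 16809\right) 2864 X{\left(3 \right)}} = \frac{1}{\left(646 - 16809\right) 2864 \left(6 + 3\right)} = \frac{1}{\left(-16163\right) 2864 \cdot 9} = - \frac{1}{16163 \cdot 25776} = \left(- \frac{1}{16163}\right) \frac{1}{25776} = - \frac{1}{416617488}$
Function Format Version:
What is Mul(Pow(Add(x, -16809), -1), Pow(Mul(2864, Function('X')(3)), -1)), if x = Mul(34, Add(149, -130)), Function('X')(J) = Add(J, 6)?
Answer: Rational(-1, 416617488) ≈ -2.4003e-9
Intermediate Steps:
Function('X')(J) = Add(6, J)
x = 646 (x = Mul(34, 19) = 646)
Mul(Pow(Add(x, -16809), -1), Pow(Mul(2864, Function('X')(3)), -1)) = Mul(Pow(Add(646, -16809), -1), Pow(Mul(2864, Add(6, 3)), -1)) = Mul(Pow(-16163, -1), Pow(Mul(2864, 9), -1)) = Mul(Rational(-1, 16163), Pow(25776, -1)) = Mul(Rational(-1, 16163), Rational(1, 25776)) = Rational(-1, 416617488)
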